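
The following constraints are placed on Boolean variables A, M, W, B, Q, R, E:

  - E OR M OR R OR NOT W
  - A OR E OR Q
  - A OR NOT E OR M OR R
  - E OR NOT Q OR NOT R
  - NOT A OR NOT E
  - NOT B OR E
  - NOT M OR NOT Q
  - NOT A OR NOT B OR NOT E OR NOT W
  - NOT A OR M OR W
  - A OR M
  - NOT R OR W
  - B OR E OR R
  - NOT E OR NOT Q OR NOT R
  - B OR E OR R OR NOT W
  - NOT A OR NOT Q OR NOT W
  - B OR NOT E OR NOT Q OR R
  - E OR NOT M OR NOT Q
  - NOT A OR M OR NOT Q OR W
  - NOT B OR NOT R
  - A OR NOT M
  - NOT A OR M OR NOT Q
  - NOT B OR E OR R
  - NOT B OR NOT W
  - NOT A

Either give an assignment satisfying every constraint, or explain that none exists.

Case A = True:
  Clause (NOT A) is falsified — contradiction.
Case A = False:
  (A OR M) forces M = True.
  Clause (A OR NOT M) is falsified — contradiction.
Both cases fail, so the formula is unsatisfiable.

Unsatisfiable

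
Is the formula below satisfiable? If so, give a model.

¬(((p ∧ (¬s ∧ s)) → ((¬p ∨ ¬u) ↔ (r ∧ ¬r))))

UNSATISFIABLE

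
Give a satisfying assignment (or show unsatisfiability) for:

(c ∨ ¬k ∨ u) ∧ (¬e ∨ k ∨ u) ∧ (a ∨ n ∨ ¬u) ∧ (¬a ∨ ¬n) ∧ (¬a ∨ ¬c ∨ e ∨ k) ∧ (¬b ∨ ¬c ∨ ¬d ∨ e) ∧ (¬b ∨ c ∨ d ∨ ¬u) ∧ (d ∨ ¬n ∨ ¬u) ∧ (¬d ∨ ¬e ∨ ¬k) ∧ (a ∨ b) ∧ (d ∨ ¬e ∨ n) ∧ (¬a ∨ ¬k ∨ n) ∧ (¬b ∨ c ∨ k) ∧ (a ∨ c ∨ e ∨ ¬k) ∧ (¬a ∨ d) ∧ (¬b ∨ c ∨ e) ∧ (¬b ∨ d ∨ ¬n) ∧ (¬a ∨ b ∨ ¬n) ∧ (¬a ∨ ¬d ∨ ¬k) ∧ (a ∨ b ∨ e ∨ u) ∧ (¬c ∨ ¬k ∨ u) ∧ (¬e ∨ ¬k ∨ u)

Set d = True.
Set c = True.
Set n = True.
  then (¬a ∨ ¬n) forces a = False.
  then (a ∨ b) forces b = True.
  then (¬b ∨ ¬c ∨ ¬d ∨ e) forces e = True.
  then (¬d ∨ ¬e ∨ ¬k) forces k = False.
  then (¬e ∨ k ∨ u) forces u = True.
All clauses satisfied.

d=T, c=T, n=T, e=T, a=F, b=T, k=F, u=T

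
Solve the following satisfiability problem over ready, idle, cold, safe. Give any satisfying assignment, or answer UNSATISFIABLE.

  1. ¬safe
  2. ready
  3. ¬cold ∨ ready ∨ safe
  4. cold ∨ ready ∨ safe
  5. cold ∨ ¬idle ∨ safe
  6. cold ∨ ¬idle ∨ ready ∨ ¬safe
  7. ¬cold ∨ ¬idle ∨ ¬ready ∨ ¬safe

Unit clause (¬safe) forces safe = False.
Unit clause (ready) forces ready = True.
Set idle = False.
Set cold = False.
Check each clause:
  (¬safe): ¬safe holds.
  (ready): ready holds.
  (¬cold ∨ ready ∨ safe): ¬cold holds.
  (cold ∨ ready ∨ safe): ready holds.
  (cold ∨ ¬idle ∨ safe): ¬idle holds.
  (cold ∨ ¬idle ∨ ready ∨ ¬safe): ¬idle holds.
  (¬cold ∨ ¬idle ∨ ¬ready ∨ ¬safe): ¬cold holds.
All clauses satisfied.

ready: True, idle: False, cold: False, safe: False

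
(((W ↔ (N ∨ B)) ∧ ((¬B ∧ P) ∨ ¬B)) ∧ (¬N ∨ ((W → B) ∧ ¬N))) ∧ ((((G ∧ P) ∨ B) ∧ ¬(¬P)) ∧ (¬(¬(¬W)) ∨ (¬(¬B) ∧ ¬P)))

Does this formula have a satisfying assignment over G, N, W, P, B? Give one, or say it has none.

G: True; N: False; W: False; P: True; B: False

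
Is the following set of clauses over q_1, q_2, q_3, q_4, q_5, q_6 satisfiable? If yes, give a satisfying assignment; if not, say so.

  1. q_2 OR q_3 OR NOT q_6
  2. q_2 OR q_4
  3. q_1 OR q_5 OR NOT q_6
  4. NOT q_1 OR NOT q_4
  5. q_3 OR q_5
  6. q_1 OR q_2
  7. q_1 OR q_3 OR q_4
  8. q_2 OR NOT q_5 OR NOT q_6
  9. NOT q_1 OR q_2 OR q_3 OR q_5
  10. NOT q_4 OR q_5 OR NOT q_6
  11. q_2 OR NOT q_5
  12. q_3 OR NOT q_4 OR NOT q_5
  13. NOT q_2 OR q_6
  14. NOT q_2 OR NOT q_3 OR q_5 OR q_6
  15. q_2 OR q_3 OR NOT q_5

q_1 = False; q_2 = True; q_3 = True; q_4 = True; q_5 = True; q_6 = True

Set q_1 = False.
  then (q_1 OR q_2) forces q_2 = True.
  then (NOT q_2 OR q_6) forces q_6 = True.
  then (q_1 OR q_5 OR NOT q_6) forces q_5 = True.
Try q_3 = False:
  (q_1 OR q_3 OR q_4) forces q_4 = True.
  clause (q_3 OR NOT q_4 OR NOT q_5) is falsified — backtrack.
So q_3 = True.
Set q_4 = True.
All clauses satisfied.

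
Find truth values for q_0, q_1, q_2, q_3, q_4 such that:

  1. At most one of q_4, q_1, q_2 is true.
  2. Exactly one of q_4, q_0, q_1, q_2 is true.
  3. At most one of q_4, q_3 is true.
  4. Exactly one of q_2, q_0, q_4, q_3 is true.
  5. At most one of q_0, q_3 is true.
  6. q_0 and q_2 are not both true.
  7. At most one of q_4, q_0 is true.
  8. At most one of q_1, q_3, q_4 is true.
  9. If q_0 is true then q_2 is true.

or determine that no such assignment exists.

q_0 = False; q_1 = False; q_2 = False; q_3 = False; q_4 = True

  (1) {q_4, q_1, q_2}: 1 true — at most one ✓
  (2) {q_4, q_0, q_1, q_2}: 1 true — exactly one ✓
  (3) {q_4, q_3}: 1 true — at most one ✓
  (4) {q_2, q_0, q_4, q_3}: 1 true — exactly one ✓
  (5) {q_0, q_3}: 0 true — at most one ✓
  (6) q_0=F, q_2=F — not both ✓
  (7) {q_4, q_0}: 1 true — at most one ✓
  (8) {q_1, q_3, q_4}: 1 true — at most one ✓
  (9) q_0=F ⇒ q_2: vacuous ✓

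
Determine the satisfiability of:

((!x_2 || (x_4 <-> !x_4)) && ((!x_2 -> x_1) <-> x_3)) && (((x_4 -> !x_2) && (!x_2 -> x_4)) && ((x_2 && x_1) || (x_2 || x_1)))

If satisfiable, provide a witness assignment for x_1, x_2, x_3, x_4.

x_1=T; x_2=F; x_3=T; x_4=T

  (!x_2 || (x_4 <-> !x_4)) && ((!x_2 -> x_1) <-> x_3) = True
    !x_2 || (x_4 <-> !x_4) = True
      !x_2 = True
      x_4 <-> !x_4 = False
        !x_4 = False
    (!x_2 -> x_1) <-> x_3 = True
      !x_2 -> x_1 = True
        !x_2 = True
  ((x_4 -> !x_2) && (!x_2 -> x_4)) && ((x_2 && x_1) || (x_2 || x_1)) = True
    (x_4 -> !x_2) && (!x_2 -> x_4) = True
      x_4 -> !x_2 = True
        !x_2 = True
      !x_2 -> x_4 = True
        !x_2 = True
    (x_2 && x_1) || (x_2 || x_1) = True
      x_2 && x_1 = False
      x_2 || x_1 = True
Both conjuncts True, so the formula holds.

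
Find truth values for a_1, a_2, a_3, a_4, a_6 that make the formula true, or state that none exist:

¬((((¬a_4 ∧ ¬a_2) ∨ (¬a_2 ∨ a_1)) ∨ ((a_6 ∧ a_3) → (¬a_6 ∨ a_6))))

Unsatisfiable — no assignment works.

Case a_6 = True: the formula becomes ¬((((¬a_4 ∧ ¬a_2) ∨ (¬a_2 ∨ a_1)) ∨ True)) = False.
Case a_6 = False: the formula becomes ¬((((¬a_4 ∧ ¬a_2) ∨ (¬a_2 ∨ a_1)) ∨ True)) = False.
Both cases fail — unsatisfiable.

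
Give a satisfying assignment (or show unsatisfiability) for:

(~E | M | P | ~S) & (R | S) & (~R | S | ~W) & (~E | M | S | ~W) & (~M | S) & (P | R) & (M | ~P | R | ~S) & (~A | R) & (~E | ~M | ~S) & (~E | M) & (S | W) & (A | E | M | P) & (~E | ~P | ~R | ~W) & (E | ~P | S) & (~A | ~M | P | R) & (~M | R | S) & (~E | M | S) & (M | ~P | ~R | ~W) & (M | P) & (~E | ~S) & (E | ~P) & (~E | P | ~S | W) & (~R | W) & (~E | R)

Try M = False:
  (~E | M) forces E = False.
  (M | P) forces P = True.
  clause (E | ~P) is falsified — backtrack.
So M = True.
  then (~M | S) forces S = True.
  then (~E | ~M | ~S) forces E = False.
  then (E | ~P) forces P = False.
  then (P | R) forces R = True.
  then (~R | W) forces W = True.
Set A = True.
All clauses satisfied.

M: True; E: False; S: True; R: True; P: False; A: True; W: True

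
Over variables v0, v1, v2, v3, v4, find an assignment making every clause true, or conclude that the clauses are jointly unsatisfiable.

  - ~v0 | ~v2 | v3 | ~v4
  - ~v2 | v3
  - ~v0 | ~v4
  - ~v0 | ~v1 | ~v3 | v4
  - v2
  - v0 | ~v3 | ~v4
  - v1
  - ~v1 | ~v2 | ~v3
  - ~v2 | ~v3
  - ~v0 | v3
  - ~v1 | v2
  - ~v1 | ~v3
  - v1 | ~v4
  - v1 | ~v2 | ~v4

The formula is unsatisfiable.

Case v2 = True:
  (~v2 | v3) forces v3 = True.
  Clause (~v2 | ~v3) is falsified — contradiction.
Case v2 = False:
  Clause (v2) is falsified — contradiction.
Both cases fail, so the formula is unsatisfiable.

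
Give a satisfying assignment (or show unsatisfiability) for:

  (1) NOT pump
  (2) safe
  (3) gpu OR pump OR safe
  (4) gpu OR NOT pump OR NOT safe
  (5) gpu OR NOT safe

Unit clause (NOT pump) forces pump = False.
Unit clause (safe) forces safe = True.
In (gpu OR NOT safe) only gpu is left, so gpu = True.
Check each clause:
  (NOT pump): NOT pump holds.
  (safe): safe holds.
  (gpu OR pump OR safe): gpu holds.
  (gpu OR NOT pump OR NOT safe): gpu holds.
  (gpu OR NOT safe): gpu holds.
All clauses satisfied.

gpu=T, safe=T, pump=F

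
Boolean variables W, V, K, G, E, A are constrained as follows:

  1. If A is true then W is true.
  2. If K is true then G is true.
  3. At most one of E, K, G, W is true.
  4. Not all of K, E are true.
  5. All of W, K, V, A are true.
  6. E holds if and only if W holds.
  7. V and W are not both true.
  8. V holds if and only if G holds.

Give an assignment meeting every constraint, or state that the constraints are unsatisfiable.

Case V = True:
  (5) forces W = True.
  Constraint (7) is violated (V=T, W=T) — contradiction.
Case V = False:
  Constraint (5) is violated (V=F) — contradiction.
Both cases fail — unsatisfiable.

Unsatisfiable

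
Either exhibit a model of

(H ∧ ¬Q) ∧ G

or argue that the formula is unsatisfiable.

H: True; G: True; Q: False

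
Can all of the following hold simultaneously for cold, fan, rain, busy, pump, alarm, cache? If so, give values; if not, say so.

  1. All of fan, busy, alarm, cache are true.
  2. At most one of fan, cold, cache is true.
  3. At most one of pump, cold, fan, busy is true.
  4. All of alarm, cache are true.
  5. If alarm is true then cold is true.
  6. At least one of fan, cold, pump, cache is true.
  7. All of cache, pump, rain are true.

Case busy = True:
  (1) forces fan = True.
  Constraint (3) is violated (fan=T, busy=T) — contradiction.
Case busy = False:
  Constraint (1) is violated (busy=F) — contradiction.
Both cases fail — unsatisfiable.

The formula is unsatisfiable.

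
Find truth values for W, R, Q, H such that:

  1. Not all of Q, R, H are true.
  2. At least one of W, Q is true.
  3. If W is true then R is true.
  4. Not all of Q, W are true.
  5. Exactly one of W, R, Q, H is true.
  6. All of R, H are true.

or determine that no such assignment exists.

UNSATISFIABLE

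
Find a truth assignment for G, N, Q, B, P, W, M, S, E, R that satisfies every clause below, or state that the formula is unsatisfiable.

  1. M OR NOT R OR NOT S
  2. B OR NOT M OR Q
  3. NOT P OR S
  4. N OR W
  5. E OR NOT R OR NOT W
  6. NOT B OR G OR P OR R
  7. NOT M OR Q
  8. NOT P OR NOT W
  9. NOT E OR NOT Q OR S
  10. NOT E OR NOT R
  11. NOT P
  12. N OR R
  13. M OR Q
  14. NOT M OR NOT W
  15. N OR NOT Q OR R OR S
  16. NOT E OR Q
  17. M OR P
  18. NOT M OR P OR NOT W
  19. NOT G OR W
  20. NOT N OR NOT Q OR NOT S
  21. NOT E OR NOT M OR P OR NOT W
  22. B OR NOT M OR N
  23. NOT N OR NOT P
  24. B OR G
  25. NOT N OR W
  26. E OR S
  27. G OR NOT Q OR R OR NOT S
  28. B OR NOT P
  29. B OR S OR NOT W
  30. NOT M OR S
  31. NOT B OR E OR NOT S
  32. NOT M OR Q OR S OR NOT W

Case W = True:
  (NOT P OR NOT W) forces P = False.
  (NOT M OR NOT W) forces M = False.
  Clause (M OR P) is falsified — contradiction.
Case W = False:
  (N OR W) forces N = True.
  Clause (NOT N OR W) is falsified — contradiction.
Both cases fail, so the formula is unsatisfiable.

UNSATISFIABLE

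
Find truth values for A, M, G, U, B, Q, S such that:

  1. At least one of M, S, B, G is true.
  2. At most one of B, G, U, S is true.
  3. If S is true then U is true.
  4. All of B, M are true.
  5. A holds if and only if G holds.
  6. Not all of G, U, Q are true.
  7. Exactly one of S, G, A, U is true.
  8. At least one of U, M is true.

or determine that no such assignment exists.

Case M = True:
  (4) forces B = True.
  (2) with B=T forces G = False.
  (2) with B=T forces U = False.
  (2) with B=T forces S = False.
  (5) with G=F forces A = False.
  Constraint (7) is violated (S=F, G=F, A=F, U=F) — contradiction.
Case M = False:
  Constraint (4) is violated (M=F) — contradiction.
Both cases fail — unsatisfiable.

UNSATISFIABLE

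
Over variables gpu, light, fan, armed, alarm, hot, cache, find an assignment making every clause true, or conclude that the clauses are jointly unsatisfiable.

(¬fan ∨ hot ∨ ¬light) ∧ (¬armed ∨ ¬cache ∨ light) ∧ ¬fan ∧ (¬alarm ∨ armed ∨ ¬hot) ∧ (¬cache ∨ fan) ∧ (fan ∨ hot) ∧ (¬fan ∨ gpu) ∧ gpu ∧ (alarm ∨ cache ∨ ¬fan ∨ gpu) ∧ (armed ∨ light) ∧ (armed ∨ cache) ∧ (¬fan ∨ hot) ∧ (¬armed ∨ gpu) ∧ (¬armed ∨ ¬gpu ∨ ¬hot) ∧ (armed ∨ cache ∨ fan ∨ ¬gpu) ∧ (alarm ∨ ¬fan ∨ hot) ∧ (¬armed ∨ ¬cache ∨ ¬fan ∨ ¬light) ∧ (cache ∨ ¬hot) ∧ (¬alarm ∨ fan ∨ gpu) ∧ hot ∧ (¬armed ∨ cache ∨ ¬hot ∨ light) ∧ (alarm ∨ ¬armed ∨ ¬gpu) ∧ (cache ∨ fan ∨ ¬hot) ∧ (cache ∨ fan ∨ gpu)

UNSATISFIABLE

Case fan = True:
  Clause (¬fan) is falsified — contradiction.
Case fan = False:
  (¬cache ∨ fan) forces cache = False.
  (fan ∨ hot) forces hot = True.
  Clause (cache ∨ ¬hot) is falsified — contradiction.
Both cases fail, so the formula is unsatisfiable.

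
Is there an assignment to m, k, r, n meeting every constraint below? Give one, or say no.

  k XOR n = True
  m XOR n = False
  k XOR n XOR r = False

m: True, k: False, r: True, n: True

k XOR n = F XOR T = True ✓
m XOR n = T XOR T = False ✓
k XOR n XOR r = F XOR T XOR T = False ✓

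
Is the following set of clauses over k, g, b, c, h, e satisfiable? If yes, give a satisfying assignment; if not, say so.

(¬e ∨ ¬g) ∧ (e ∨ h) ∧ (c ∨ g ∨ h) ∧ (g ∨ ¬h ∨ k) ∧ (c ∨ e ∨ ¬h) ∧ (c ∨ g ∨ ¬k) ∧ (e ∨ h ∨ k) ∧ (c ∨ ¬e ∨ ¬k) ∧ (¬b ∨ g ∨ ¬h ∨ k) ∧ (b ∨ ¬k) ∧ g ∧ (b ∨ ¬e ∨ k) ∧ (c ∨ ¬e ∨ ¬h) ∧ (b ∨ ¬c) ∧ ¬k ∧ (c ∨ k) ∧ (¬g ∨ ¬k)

k: False; g: True; b: True; c: True; h: True; e: False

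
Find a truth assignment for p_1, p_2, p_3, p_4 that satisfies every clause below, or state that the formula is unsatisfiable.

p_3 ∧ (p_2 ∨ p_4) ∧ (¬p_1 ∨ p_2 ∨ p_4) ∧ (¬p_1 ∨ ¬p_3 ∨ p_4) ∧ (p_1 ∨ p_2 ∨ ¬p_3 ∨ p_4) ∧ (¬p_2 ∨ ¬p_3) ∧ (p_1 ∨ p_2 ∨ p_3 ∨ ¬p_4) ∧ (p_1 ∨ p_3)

Unit clause (p_3) forces p_3 = True.
In (¬p_2 ∨ ¬p_3) only ¬p_2 is left, so p_2 = False.
In (p_2 ∨ p_4) only p_4 is left, so p_4 = True.
Set p_1 = False.
Check each clause:
  (p_3): p_3 holds.
  (p_2 ∨ p_4): p_4 holds.
  (¬p_1 ∨ p_2 ∨ p_4): ¬p_1 holds.
  (¬p_1 ∨ ¬p_3 ∨ p_4): ¬p_1 holds.
  (p_1 ∨ p_2 ∨ ¬p_3 ∨ p_4): p_4 holds.
  (¬p_2 ∨ ¬p_3): ¬p_2 holds.
  (p_1 ∨ p_2 ∨ p_3 ∨ ¬p_4): p_3 holds.
  (p_1 ∨ p_3): p_3 holds.
All clauses satisfied.

p_1 = False, p_2 = False, p_3 = True, p_4 = True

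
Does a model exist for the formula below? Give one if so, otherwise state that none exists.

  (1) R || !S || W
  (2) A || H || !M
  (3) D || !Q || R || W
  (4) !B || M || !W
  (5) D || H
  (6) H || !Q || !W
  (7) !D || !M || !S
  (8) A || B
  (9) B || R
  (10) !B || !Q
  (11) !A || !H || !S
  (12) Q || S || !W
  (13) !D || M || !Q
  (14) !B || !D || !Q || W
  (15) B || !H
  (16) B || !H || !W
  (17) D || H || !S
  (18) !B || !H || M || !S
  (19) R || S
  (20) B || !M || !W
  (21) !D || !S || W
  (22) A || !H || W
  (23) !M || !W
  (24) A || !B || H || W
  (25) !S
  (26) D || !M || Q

S = False, M = False, D = True, W = False, A = True, Q = False, R = True, H = False, B = True

Unit clause (!S) forces S = False.
In (R || S) only R is left, so R = True.
Set M = False.
Set D = True.
  then (!D || M || !Q) forces Q = False.
  then (Q || S || !W) forces W = False.
Try A = False:
  (A || B) forces B = True.
  (A || !H || W) forces H = False.
  clause (A || !B || H || W) is falsified — backtrack.
So A = True.
Set H = False.
Set B = True.
All clauses satisfied.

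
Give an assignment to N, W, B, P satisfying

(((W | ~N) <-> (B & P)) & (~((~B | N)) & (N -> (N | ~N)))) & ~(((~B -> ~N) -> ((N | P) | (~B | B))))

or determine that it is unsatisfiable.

Unsatisfiable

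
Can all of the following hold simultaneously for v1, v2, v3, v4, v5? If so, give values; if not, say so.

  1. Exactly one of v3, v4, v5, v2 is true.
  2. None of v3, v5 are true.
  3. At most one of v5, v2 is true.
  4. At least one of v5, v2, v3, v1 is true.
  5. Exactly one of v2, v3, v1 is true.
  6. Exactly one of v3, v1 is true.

v1 = True, v2 = False, v3 = False, v4 = True, v5 = False

  (1) {v3, v4, v5, v2}: 1 true — exactly one ✓
  (2) {v3, v5}: 0 true — none ✓
  (3) {v5, v2}: 0 true — at most one ✓
  (4) {v5, v2, v3, v1}: 1 true — at least one ✓
  (5) {v2, v3, v1}: 1 true — exactly one ✓
  (6) {v3, v1}: 1 true — exactly one ✓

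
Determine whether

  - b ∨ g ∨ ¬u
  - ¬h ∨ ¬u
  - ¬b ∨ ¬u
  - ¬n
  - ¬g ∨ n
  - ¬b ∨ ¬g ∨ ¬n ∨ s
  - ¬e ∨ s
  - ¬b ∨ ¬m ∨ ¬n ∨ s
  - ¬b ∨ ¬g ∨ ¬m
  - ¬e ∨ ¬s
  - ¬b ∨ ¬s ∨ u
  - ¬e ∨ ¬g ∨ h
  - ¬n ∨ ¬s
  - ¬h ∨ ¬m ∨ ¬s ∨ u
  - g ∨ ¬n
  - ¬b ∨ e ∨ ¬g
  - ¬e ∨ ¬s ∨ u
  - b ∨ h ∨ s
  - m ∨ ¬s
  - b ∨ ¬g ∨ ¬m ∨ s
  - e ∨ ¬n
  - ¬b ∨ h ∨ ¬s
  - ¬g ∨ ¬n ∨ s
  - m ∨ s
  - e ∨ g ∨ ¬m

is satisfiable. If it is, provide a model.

UNSATISFIABLE

Case e = True:
  (¬n) forces n = False.
  (¬g ∨ n) forces g = False.
  (¬e ∨ s) forces s = True.
  Clause (¬e ∨ ¬s) is falsified — contradiction.
Case e = False:
  (¬n) forces n = False.
  (¬g ∨ n) forces g = False.
  (e ∨ g ∨ ¬m) forces m = False.
  (m ∨ ¬s) forces s = False.
  Clause (m ∨ s) is falsified — contradiction.
Both cases fail, so the formula is unsatisfiable.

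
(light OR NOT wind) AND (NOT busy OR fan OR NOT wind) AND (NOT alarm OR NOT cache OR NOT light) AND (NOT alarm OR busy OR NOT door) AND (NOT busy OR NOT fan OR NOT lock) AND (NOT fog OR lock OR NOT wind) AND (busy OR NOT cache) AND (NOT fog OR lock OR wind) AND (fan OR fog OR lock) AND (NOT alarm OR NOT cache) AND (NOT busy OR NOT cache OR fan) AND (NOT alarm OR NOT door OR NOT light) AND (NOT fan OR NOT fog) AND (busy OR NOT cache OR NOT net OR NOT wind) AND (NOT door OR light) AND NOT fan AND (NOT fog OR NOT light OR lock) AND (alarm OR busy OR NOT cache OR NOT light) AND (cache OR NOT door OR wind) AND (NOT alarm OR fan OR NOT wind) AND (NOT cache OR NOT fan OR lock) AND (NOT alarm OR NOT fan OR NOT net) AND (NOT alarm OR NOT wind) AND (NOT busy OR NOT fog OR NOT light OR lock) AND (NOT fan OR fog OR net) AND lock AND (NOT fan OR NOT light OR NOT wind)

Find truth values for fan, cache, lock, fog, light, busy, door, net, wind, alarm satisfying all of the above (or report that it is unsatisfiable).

Unit clause (NOT fan) forces fan = False.
Unit clause (lock) forces lock = True.
Set cache = False.
Set fog = False.
Set light = False.
  then (light OR NOT wind) forces wind = False.
  then (NOT door OR light) forces door = False.
Set busy = False.
Set net = True.
Set alarm = False.
All clauses satisfied.

fan: False, cache: False, lock: True, fog: False, light: False, busy: False, door: False, net: True, wind: False, alarm: False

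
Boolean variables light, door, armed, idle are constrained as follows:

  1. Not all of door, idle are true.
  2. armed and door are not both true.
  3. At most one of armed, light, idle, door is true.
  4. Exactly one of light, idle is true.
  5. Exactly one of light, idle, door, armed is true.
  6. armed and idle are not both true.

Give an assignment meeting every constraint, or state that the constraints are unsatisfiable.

light = True, door = False, armed = False, idle = False

  (1) {door, idle}: 0/2 true — not all ✓
  (2) armed=F, door=F — not both ✓
  (3) {armed, light, idle, door}: 1 true — at most one ✓
  (4) {light, idle}: 1 true — exactly one ✓
  (5) {light, idle, door, armed}: 1 true — exactly one ✓
  (6) armed=F, idle=F — not both ✓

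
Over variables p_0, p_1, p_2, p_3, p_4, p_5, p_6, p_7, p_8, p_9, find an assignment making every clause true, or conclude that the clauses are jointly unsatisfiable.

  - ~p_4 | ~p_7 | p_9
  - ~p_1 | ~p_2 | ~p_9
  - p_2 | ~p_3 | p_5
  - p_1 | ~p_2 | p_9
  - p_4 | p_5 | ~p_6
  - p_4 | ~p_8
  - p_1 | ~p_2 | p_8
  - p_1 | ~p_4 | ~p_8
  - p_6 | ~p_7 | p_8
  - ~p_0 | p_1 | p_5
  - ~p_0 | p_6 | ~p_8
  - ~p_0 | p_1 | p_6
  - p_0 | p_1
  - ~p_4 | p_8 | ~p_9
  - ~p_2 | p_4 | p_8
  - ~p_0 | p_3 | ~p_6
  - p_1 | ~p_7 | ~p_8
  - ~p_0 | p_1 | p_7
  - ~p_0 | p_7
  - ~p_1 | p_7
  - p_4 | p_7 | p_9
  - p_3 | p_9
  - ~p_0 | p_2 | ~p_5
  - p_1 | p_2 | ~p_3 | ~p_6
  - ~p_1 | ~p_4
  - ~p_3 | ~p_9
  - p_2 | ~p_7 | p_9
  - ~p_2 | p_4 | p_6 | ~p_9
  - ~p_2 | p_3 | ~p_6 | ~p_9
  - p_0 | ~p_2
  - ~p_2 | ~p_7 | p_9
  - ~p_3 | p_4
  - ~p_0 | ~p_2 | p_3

p_0: False; p_1: True; p_2: False; p_3: False; p_4: False; p_5: True; p_6: True; p_7: True; p_8: False; p_9: True

Set p_0 = False.
  then (p_0 | p_1) forces p_1 = True.
  then (~p_1 | p_7) forces p_7 = True.
  then (~p_1 | ~p_4) forces p_4 = False.
  then (p_0 | ~p_2) forces p_2 = False.
  then (~p_3 | p_4) forces p_3 = False.
  then (p_4 | ~p_8) forces p_8 = False.
  then (p_6 | ~p_7 | p_8) forces p_6 = True.
  then (p_3 | p_9) forces p_9 = True.
  then (p_4 | p_5 | ~p_6) forces p_5 = True.
All clauses satisfied.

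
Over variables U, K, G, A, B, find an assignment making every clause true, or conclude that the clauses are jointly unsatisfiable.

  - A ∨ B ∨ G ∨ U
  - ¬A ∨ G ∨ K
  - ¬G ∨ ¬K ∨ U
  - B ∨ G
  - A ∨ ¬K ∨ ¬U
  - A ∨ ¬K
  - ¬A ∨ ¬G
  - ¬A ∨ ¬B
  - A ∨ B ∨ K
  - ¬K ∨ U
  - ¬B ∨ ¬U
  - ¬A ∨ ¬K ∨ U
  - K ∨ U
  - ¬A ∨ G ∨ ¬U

Unsatisfiable — no assignment works.

Case U = True:
  (¬B ∨ ¬U) forces B = False.
  (B ∨ G) forces G = True.
  (¬A ∨ ¬G) forces A = False.
  (A ∨ ¬K ∨ ¬U) forces K = False.
  Clause (A ∨ B ∨ K) is falsified — contradiction.
Case U = False:
  (¬K ∨ U) forces K = False.
  Clause (K ∨ U) is falsified — contradiction.
Both cases fail, so the formula is unsatisfiable.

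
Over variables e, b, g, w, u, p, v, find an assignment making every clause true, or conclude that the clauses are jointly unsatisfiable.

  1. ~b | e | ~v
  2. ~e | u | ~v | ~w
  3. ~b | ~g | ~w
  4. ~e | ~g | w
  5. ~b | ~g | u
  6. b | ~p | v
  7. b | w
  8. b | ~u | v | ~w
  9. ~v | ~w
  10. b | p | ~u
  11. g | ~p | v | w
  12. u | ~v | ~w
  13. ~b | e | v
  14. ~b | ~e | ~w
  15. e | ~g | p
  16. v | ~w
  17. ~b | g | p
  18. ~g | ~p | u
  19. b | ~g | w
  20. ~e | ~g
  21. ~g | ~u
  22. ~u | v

e=T; b=T; g=F; w=F; u=T; p=T; v=T

Set e = True.
  then (~e | ~g) forces g = False.
Try b = False:
  (b | w) forces w = True.
  (~v | ~w) forces v = False.
  clause (v | ~w) is falsified — backtrack.
So b = True.
  then (~b | ~e | ~w) forces w = False.
  then (~b | g | p) forces p = True.
  then (g | ~p | v | w) forces v = True.
Set u = True.
All clauses satisfied.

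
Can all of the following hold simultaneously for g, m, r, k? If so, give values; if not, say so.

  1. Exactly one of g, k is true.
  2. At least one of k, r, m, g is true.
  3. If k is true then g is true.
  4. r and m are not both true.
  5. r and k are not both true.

g=T, m=F, r=F, k=F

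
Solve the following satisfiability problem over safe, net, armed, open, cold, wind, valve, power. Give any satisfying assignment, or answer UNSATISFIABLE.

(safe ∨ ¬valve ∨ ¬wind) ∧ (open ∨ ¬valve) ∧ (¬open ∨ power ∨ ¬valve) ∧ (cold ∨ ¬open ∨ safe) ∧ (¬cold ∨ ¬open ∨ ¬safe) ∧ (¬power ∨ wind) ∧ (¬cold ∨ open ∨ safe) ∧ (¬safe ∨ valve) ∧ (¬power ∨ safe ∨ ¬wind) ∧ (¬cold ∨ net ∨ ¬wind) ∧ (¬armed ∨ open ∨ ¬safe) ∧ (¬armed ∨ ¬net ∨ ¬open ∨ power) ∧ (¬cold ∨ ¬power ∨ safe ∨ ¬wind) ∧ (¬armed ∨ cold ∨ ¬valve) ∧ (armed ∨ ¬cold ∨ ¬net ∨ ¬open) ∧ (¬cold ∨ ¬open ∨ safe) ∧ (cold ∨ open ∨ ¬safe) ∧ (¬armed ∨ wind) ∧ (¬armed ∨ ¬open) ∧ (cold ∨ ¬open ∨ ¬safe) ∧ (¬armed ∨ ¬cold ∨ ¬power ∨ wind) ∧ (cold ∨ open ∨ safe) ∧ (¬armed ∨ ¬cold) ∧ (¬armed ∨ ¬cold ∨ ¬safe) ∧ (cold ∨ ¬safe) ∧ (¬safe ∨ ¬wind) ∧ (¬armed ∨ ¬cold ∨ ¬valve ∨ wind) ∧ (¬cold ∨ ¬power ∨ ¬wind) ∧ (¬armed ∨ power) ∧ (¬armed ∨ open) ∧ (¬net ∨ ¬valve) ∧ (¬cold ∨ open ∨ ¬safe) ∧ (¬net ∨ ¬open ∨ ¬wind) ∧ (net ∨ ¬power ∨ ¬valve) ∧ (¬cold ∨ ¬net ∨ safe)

Unsatisfiable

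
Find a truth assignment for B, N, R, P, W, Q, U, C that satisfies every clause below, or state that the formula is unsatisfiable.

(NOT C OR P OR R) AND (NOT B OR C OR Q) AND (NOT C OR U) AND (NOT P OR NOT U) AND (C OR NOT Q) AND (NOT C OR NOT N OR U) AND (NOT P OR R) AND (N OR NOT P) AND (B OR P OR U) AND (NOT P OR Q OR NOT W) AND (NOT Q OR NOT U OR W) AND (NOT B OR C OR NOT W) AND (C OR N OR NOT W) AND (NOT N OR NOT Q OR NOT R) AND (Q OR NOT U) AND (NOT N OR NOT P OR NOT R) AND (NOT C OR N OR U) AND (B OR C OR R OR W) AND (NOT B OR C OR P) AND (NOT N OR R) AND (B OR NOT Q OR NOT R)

Set B = True.
Try N = True:
  (NOT N OR R) forces R = True.
  (NOT N OR NOT Q OR NOT R) forces Q = False.
  (NOT B OR C OR Q) forces C = True.
  (NOT C OR U) forces U = True.
  clause (Q OR NOT U) is falsified — backtrack.
So N = False.
  then (N OR NOT P) forces P = False.
  then (NOT B OR C OR P) forces C = True.
  then (NOT C OR P OR R) forces R = True.
  then (NOT C OR U) forces U = True.
  then (Q OR NOT U) forces Q = True.
  then (NOT Q OR NOT U OR W) forces W = True.
All clauses satisfied.

B = True, N = False, R = True, P = False, W = True, Q = True, U = True, C = True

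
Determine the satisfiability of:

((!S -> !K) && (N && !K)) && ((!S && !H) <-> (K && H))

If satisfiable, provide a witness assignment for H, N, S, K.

H = True, N = True, S = True, K = False

  (!S -> !K) && (N && !K) = True
    !S -> !K = True
      !S = False
      !K = True
    N && !K = True
      !K = True
  (!S && !H) <-> (K && H) = True
    !S && !H = False
      !S = False
      !H = False
    K && H = False
Both conjuncts True, so the formula holds.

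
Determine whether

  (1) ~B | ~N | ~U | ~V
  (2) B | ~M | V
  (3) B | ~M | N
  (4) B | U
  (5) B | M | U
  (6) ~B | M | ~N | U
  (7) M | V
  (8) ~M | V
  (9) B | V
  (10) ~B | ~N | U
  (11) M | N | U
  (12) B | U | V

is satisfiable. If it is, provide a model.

Set B = False.
  then (B | U) forces U = True.
  then (B | V) forces V = True.
Set M = False.
Set N = False.
All clauses satisfied.

B=F, M=F, N=F, V=T, U=T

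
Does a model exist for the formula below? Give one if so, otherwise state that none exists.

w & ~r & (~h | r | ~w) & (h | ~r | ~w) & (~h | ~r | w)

Unit clause (w) forces w = True.
Unit clause (~r) forces r = False.
In (~h | r | ~w) only ~h is left, so h = False.
All clauses satisfied.

w = True, h = False, r = False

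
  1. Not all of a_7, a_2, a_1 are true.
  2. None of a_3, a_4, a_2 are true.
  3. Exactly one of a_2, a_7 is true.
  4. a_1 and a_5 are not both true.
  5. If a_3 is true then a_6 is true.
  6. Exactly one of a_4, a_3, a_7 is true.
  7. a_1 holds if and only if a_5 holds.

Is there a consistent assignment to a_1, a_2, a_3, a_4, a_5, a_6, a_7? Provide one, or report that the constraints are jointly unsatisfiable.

a_1: False, a_2: False, a_3: False, a_4: False, a_5: False, a_6: True, a_7: True

  (1) {a_7, a_2, a_1}: 1/3 true — not all ✓
  (2) {a_3, a_4, a_2}: 0 true — none ✓
  (3) {a_2, a_7}: 1 true — exactly one ✓
  (4) a_1=F, a_5=F — not both ✓
  (5) a_3=F ⇒ a_6: vacuous ✓
  (6) {a_4, a_3, a_7}: 1 true — exactly one ✓
  (7) a_1=F, a_5=F — same ✓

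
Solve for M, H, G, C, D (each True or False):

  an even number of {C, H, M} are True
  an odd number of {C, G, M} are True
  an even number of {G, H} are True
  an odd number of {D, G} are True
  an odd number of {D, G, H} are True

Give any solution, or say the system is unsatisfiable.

Unsatisfiable

Adding constraints 1, 2, 3 mod 2: every variable appears an even number of times on the left, so the left side is 0.
But the right sides sum to 1 (mod 2). 0 ≠ 1 — the system is inconsistent.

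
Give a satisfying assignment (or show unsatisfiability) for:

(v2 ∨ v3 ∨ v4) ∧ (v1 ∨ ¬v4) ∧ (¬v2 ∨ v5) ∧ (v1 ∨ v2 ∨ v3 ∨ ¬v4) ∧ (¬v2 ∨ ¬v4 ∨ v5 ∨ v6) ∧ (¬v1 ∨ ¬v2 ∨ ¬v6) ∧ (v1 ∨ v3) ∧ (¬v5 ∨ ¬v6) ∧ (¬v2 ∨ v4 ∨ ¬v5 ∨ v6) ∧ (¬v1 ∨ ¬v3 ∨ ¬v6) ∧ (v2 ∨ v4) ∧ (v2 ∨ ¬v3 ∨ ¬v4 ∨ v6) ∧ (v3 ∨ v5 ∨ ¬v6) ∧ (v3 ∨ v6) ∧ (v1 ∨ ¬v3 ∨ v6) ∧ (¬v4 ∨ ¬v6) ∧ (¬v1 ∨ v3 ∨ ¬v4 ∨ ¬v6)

v1 = True, v2 = True, v3 = True, v4 = True, v5 = True, v6 = False

Set v1 = True.
Try v2 = False:
  (v2 ∨ v4) forces v4 = True.
  (¬v4 ∨ ¬v6) forces v6 = False.
  (v2 ∨ ¬v3 ∨ ¬v4 ∨ v6) forces v3 = False.
  clause (v3 ∨ v6) is falsified — backtrack.
So v2 = True.
  then (¬v2 ∨ v5) forces v5 = True.
  then (¬v1 ∨ ¬v2 ∨ ¬v6) forces v6 = False.
  then (¬v2 ∨ v4 ∨ ¬v5 ∨ v6) forces v4 = True.
  then (v3 ∨ v6) forces v3 = True.
All clauses satisfied.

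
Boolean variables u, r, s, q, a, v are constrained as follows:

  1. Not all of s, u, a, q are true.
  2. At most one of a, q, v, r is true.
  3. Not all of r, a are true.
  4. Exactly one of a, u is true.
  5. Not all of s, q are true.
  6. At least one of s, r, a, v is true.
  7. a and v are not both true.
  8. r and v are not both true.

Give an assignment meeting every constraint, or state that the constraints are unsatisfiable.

u=F, r=F, s=F, q=F, a=T, v=F

  (1) {s, u, a, q}: 1/4 true — not all ✓
  (2) {a, q, v, r}: 1 true — at most one ✓
  (3) {r, a}: 1/2 true — not all ✓
  (4) {a, u}: 1 true — exactly one ✓
  (5) {s, q}: 0/2 true — not all ✓
  (6) {s, r, a, v}: 1 true — at least one ✓
  (7) a=T, v=F — not both ✓
  (8) r=F, v=F — not both ✓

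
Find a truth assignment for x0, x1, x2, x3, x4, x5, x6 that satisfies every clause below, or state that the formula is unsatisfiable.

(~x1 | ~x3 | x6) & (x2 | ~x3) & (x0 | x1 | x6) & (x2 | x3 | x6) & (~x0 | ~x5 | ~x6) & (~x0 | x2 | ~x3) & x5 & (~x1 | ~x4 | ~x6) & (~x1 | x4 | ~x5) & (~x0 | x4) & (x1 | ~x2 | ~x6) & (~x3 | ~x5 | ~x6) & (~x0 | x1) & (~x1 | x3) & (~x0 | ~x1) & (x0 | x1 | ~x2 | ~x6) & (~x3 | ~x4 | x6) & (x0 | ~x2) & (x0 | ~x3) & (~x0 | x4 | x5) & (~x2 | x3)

x0=F; x1=F; x2=F; x3=F; x4=F; x5=T; x6=T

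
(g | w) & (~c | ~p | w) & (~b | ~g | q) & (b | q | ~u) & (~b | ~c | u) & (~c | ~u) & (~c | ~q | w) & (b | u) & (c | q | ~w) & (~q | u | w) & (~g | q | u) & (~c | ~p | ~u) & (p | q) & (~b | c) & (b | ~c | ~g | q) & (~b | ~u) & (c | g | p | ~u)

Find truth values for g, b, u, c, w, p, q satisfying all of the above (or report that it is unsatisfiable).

Set g = False.
  then (g | w) forces w = True.
Try b = True:
  (~b | c) forces c = True.
  (~b | ~c | u) forces u = True.
  clause (~c | ~u) is falsified — backtrack.
So b = False.
  then (b | u) forces u = True.
  then (b | q | ~u) forces q = True.
  then (~c | ~u) forces c = False.
  then (c | g | p | ~u) forces p = True.
All clauses satisfied.

g=F, b=F, u=T, c=F, w=T, p=T, q=T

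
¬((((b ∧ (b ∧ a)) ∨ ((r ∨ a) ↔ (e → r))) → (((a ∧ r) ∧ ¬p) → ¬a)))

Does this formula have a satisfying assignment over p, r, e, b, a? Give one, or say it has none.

p=F; r=T; e=T; b=T; a=T

  ¬((((b ∧ (b ∧ a)) ∨ ((r ∨ a) ↔ (e → r))) → (((a ∧ r) ∧ ¬p) → ¬a))) = True
    ((b ∧ (b ∧ a)) ∨ ((r ∨ a) ↔ (e → r))) → (((a ∧ r) ∧ ¬p) → ¬a) = False
      (b ∧ (b ∧ a)) ∨ ((r ∨ a) ↔ (e → r)) = True
        b ∧ (b ∧ a) = True
          b ∧ a = True
        (r ∨ a) ↔ (e → r) = True
          r ∨ a = True
          e → r = True
      ((a ∧ r) ∧ ¬p) → ¬a = False
        (a ∧ r) ∧ ¬p = True
          a ∧ r = True
          ¬p = True
        ¬a = False
The formula evaluates to True.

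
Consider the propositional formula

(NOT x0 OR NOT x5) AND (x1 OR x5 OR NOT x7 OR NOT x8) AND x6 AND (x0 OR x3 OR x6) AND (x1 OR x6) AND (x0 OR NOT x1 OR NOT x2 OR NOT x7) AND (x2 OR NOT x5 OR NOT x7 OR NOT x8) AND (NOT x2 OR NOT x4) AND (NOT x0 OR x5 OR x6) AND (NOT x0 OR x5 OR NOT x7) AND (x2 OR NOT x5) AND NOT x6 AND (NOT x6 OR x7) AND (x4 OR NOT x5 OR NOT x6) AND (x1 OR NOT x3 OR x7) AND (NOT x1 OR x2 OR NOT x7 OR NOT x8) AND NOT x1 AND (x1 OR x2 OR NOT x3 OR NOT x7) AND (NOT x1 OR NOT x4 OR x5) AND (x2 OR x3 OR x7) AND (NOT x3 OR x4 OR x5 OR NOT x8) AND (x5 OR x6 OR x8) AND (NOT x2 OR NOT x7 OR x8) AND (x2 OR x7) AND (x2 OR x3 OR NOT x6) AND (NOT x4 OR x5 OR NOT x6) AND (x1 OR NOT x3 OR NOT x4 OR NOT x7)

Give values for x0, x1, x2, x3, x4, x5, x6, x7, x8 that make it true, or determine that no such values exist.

Case x6 = True:
  Clause (NOT x6) is falsified — contradiction.
Case x6 = False:
  Clause (x6) is falsified — contradiction.
Both cases fail, so the formula is unsatisfiable.

The formula is unsatisfiable.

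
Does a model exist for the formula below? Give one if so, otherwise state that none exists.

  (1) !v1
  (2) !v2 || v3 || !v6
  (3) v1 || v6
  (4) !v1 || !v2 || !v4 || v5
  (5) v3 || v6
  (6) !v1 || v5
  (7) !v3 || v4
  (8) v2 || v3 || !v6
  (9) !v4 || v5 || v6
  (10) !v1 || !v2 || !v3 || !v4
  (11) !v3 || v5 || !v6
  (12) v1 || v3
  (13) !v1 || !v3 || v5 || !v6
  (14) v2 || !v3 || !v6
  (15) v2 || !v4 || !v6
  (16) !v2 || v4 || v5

v1 = False, v2 = True, v3 = True, v4 = True, v5 = True, v6 = True

Unit clause (!v1) forces v1 = False.
In (v1 || v6) only v6 is left, so v6 = True.
In (v1 || v3) only v3 is left, so v3 = True.
In (v2 || !v3 || !v6) only v2 is left, so v2 = True.
In (!v3 || v4) only v4 is left, so v4 = True.
In (!v3 || v5 || !v6) only v5 is left, so v5 = True.
All clauses satisfied.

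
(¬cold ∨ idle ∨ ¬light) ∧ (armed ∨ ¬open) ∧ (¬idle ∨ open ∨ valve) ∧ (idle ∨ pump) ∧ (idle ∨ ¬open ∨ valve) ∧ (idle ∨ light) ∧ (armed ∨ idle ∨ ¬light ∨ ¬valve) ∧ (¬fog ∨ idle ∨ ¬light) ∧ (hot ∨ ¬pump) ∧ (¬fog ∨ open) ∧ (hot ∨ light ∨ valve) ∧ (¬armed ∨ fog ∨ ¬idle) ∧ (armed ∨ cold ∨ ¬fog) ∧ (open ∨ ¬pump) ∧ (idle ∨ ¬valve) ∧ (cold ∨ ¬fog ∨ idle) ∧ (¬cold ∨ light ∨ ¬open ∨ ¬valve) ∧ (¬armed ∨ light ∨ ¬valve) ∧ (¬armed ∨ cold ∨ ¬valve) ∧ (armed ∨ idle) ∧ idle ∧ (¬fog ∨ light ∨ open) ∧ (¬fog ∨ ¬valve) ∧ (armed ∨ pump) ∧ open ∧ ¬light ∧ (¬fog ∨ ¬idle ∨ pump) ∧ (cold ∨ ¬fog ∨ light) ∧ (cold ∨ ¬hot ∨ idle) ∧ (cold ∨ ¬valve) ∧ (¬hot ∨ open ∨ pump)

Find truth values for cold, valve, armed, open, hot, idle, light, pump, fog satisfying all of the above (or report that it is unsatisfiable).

Unit clause (idle) forces idle = True.
Unit clause (open) forces open = True.
Unit clause (¬light) forces light = False.
In (armed ∨ ¬open) only armed is left, so armed = True.
In (¬armed ∨ fog ∨ ¬idle) only fog is left, so fog = True.
In (¬armed ∨ light ∨ ¬valve) only ¬valve is left, so valve = False.
In (¬fog ∨ ¬idle ∨ pump) only pump is left, so pump = True.
In (cold ∨ ¬fog ∨ light) only cold is left, so cold = True.
In (hot ∨ ¬pump) only hot is left, so hot = True.
All clauses satisfied.

cold: True, valve: False, armed: True, open: True, hot: True, idle: True, light: False, pump: True, fog: True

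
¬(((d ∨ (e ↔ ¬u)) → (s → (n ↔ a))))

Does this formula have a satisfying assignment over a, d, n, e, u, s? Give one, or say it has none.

a=F, d=T, n=T, e=F, u=T, s=T

  ¬(((d ∨ (e ↔ ¬u)) → (s → (n ↔ a)))) = True
    (d ∨ (e ↔ ¬u)) → (s → (n ↔ a)) = False
      d ∨ (e ↔ ¬u) = True
        e ↔ ¬u = True
          ¬u = False
      s → (n ↔ a) = False
        n ↔ a = False
The formula evaluates to True.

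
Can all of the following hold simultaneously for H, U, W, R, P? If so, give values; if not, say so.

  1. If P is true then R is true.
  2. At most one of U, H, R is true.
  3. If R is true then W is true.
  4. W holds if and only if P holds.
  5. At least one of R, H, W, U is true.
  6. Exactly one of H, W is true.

H: True; U: False; W: False; R: False; P: False

  (1) P=F ⇒ R: vacuous ✓
  (2) {U, H, R}: 1 true — at most one ✓
  (3) R=F ⇒ W: vacuous ✓
  (4) W=F, P=F — same ✓
  (5) {R, H, W, U}: 1 true — at least one ✓
  (6) {H, W}: 1 true — exactly one ✓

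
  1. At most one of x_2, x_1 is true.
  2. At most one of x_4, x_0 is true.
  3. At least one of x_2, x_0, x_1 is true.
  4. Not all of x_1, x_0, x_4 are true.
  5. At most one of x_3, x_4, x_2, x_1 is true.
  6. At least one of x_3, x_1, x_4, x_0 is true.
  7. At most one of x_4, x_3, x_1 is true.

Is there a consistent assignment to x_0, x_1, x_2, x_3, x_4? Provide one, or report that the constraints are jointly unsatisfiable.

x_0=T, x_1=F, x_2=F, x_3=T, x_4=F

  (1) {x_2, x_1}: 0 true — at most one ✓
  (2) {x_4, x_0}: 1 true — at most one ✓
  (3) {x_2, x_0, x_1}: 1 true — at least one ✓
  (4) {x_1, x_0, x_4}: 1/3 true — not all ✓
  (5) {x_3, x_4, x_2, x_1}: 1 true — at most one ✓
  (6) {x_3, x_1, x_4, x_0}: 2 true — at least one ✓
  (7) {x_4, x_3, x_1}: 1 true — at most one ✓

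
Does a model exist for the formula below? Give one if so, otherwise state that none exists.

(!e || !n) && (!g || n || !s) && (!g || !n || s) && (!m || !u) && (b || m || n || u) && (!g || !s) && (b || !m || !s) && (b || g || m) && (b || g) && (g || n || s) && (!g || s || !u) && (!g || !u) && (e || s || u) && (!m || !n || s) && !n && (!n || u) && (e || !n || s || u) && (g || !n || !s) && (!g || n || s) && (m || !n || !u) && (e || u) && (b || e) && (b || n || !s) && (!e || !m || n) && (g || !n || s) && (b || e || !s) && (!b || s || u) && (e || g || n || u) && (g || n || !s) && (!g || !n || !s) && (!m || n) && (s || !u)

The formula is unsatisfiable.

Case g = True:
  (!g || !s) forces s = False.
  (!g || !n || s) forces n = False.
  Clause (!g || n || s) is falsified — contradiction.
Case g = False:
  (b || g) forces b = True.
  (!n) forces n = False.
  (g || n || s) forces s = True.
  Clause (g || n || !s) is falsified — contradiction.
Both cases fail, so the formula is unsatisfiable.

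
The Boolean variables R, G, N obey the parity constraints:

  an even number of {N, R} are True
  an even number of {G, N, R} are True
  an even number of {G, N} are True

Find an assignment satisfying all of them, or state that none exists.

R = False, G = False, N = False

{N, R}: 0 true → even ✓
{G, N, R}: 0 true → even ✓
{G, N}: 0 true → even ✓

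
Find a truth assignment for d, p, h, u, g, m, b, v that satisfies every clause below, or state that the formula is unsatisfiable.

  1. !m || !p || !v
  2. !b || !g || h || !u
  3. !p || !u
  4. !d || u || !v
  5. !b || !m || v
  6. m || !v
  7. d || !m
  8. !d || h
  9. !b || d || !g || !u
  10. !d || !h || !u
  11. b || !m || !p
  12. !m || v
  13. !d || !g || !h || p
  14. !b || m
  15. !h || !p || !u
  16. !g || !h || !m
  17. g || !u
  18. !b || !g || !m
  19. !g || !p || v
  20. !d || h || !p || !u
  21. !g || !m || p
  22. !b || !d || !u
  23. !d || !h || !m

d: False; p: True; h: False; u: False; g: False; m: False; b: False; v: False

Set d = False.
  then (d || !m) forces m = False.
  then (!b || m) forces b = False.
  then (m || !v) forces v = False.
Set p = True.
  then (!p || !u) forces u = False.
  then (!g || !p || v) forces g = False.
Set h = False.
All clauses satisfied.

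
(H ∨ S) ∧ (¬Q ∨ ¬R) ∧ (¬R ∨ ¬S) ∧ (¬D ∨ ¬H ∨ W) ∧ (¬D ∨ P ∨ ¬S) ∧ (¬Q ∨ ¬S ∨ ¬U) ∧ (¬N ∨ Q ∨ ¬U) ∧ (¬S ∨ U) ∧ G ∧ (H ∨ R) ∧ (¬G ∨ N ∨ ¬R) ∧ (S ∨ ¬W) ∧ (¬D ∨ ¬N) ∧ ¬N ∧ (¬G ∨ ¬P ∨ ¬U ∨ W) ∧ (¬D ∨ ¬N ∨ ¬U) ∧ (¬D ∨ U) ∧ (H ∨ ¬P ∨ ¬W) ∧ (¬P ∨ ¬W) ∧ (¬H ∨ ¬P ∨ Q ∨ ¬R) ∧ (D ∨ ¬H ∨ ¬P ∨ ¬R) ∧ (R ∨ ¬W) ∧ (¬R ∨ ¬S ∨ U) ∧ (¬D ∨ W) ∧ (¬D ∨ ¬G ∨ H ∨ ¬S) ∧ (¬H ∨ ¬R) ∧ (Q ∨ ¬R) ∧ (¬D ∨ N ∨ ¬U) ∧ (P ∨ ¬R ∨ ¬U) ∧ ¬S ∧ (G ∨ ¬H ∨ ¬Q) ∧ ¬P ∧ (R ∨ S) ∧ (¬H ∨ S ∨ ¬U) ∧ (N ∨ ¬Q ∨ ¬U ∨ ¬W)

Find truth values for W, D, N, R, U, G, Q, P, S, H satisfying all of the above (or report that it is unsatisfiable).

UNSATISFIABLE

Case N = True:
  Clause (¬N) is falsified — contradiction.
Case N = False:
  (G) forces G = True.
  (¬G ∨ N ∨ ¬R) forces R = False.
  (H ∨ R) forces H = True.
  (R ∨ ¬W) forces W = False.
  (¬D ∨ ¬H ∨ W) forces D = False.
  (¬S) forces S = False.
  Clause (R ∨ S) is falsified — contradiction.
Both cases fail, so the formula is unsatisfiable.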